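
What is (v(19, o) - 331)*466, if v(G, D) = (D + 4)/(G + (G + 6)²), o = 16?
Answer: -24831276/161 ≈ -1.5423e+5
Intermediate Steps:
v(G, D) = (4 + D)/(G + (6 + G)²)
(v(19, o) - 331)*466 = ((4 + 16)/(19 + (6 + 19)²) - 331)*466 = (20/(19 + 25²) - 331)*466 = (20/(19 + 625) - 331)*466 = (20/644 - 331)*466 = ((1/644)*20 - 331)*466 = (5/161 - 331)*466 = -53286/161*466 = -24831276/161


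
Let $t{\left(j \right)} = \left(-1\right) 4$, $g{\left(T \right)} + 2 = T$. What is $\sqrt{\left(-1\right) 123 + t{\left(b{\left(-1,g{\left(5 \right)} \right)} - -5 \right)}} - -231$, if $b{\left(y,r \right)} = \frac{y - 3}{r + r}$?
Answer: $231 + i \sqrt{127} \approx 231.0 + 11.269 i$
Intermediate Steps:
$g{\left(T \right)} = -2 + T$
$b{\left(y,r \right)} = \frac{-3 + y}{2 r}$
$t{\left(j \right)} = -4$
$\sqrt{\left(-1\right) 123 + t{\left(b{\left(-1,g{\left(5 \right)} \right)} - -5 \right)}} - -231 = \sqrt{\left(-1\right) 123 - 4} - -231 = \sqrt{-123 - 4} + 231 = \sqrt{-127} + 231 = i \sqrt{127} + 231 = 231 + i \sqrt{127}$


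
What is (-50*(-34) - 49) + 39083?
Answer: 40734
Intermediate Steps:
(-50*(-34) - 49) + 39083 = (1700 - 49) + 39083 = 1651 + 39083 = 40734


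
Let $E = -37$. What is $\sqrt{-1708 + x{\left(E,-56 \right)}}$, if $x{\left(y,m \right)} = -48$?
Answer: $2 i \sqrt{439} \approx 41.905 i$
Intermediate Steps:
$\sqrt{-1708 + x{\left(E,-56 \right)}} = \sqrt{-1708 - 48} = \sqrt{-1756} = 2 i \sqrt{439}$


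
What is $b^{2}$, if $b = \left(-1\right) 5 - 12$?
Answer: $289$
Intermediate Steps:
$b = -17$ ($b = -5 - 12 = -17$)
$b^{2} = \left(-17\right)^{2} = 289$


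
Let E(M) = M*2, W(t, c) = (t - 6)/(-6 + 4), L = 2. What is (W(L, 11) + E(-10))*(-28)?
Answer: 504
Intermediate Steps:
W(t, c) = 3 - t/2 (W(t, c) = (-6 + t)/(-2) = (-6 + t)*(-1/2) = 3 - t/2)
E(M) = 2*M
(W(L, 11) + E(-10))*(-28) = ((3 - 1/2*2) + 2*(-10))*(-28) = ((3 - 1) - 20)*(-28) = (2 - 20)*(-28) = -18*(-28) = 504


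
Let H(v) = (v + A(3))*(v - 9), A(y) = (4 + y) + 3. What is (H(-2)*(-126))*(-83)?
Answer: -920304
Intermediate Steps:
A(y) = 7 + y
H(v) = (-9 + v)*(10 + v) (H(v) = (v + (7 + 3))*(v - 9) = (v + 10)*(-9 + v) = (10 + v)*(-9 + v) = (-9 + v)*(10 + v))
(H(-2)*(-126))*(-83) = ((-90 - 2 + (-2)²)*(-126))*(-83) = ((-90 - 2 + 4)*(-126))*(-83) = -88*(-126)*(-83) = 11088*(-83) = -920304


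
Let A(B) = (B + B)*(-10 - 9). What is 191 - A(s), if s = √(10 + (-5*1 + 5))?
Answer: 191 + 38*√10 ≈ 311.17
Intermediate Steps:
s = √10 (s = √(10 + (-5 + 5)) = √(10 + 0) = √10 ≈ 3.1623)
A(B) = -38*B (A(B) = (2*B)*(-19) = -38*B)
191 - A(s) = 191 - (-38)*√10 = 191 + 38*√10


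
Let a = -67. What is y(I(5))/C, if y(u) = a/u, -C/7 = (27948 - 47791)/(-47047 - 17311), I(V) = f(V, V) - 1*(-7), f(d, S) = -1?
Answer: 307999/59529 ≈ 5.1739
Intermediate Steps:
I(V) = 6 (I(V) = -1 - 1*(-7) = -1 + 7 = 6)
C = -19843/9194 (C = -7*(27948 - 47791)/(-47047 - 17311) = -(-138901)/(-64358) = -(-138901)*(-1)/64358 = -7*19843/64358 = -19843/9194 ≈ -2.1583)
y(u) = -67/u
y(I(5))/C = (-67/6)/(-19843/9194) = -67*⅙*(-9194/19843) = -67/6*(-9194/19843) = 307999/59529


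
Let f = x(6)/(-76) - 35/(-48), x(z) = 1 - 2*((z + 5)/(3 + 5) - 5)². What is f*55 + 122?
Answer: 1316197/7296 ≈ 180.40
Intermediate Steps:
x(z) = 1 - 2*(-35/8 + z/8)² (x(z) = 1 - 2*((5 + z)/8 - 5)² = 1 - 2*((5 + z)*(⅛) - 5)² = 1 - 2*((5/8 + z/8) - 5)² = 1 - 2*(-35/8 + z/8)²)
f = 7747/7296 (f = (1 - (-35 + 6)²/32)/(-76) - 35/(-48) = (1 - 1/32*(-29)²)*(-1/76) - 35*(-1/48) = (1 - 1/32*841)*(-1/76) + 35/48 = (1 - 841/32)*(-1/76) + 35/48 = -809/32*(-1/76) + 35/48 = 809/2432 + 35/48 = 7747/7296 ≈ 1.0618)
f*55 + 122 = (7747/7296)*55 + 122 = 426085/7296 + 122 = 1316197/7296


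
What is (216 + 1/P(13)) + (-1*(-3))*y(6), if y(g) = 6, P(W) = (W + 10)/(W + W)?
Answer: 5408/23 ≈ 235.13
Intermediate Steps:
P(W) = (10 + W)/(2*W) (P(W) = (10 + W)/((2*W)) = (10 + W)*(1/(2*W)) = (10 + W)/(2*W))
(216 + 1/P(13)) + (-1*(-3))*y(6) = (216 + 1/((½)*(10 + 13)/13)) - 1*(-3)*6 = (216 + 1/((½)*(1/13)*23)) + 3*6 = (216 + 1/(23/26)) + 18 = (216 + 26/23) + 18 = 4994/23 + 18 = 5408/23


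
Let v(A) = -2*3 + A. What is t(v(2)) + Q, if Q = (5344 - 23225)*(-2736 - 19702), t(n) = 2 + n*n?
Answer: 401213896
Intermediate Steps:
v(A) = -6 + A
t(n) = 2 + n²
Q = 401213878 (Q = -17881*(-22438) = 401213878)
t(v(2)) + Q = (2 + (-6 + 2)²) + 401213878 = (2 + (-4)²) + 401213878 = (2 + 16) + 401213878 = 18 + 401213878 = 401213896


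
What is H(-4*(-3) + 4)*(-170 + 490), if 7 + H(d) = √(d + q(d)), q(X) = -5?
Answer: -2240 + 320*√11 ≈ -1178.7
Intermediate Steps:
H(d) = -7 + √(-5 + d) (H(d) = -7 + √(d - 5) = -7 + √(-5 + d))
H(-4*(-3) + 4)*(-170 + 490) = (-7 + √(-5 + (-4*(-3) + 4)))*(-170 + 490) = (-7 + √(-5 + (12 + 4)))*320 = (-7 + √(-5 + 16))*320 = (-7 + √11)*320 = -2240 + 320*√11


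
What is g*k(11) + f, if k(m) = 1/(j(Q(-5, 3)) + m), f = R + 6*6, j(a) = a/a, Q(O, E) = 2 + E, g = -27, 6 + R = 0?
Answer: 111/4 ≈ 27.750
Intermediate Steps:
R = -6 (R = -6 + 0 = -6)
j(a) = 1
f = 30 (f = -6 + 6*6 = -6 + 36 = 30)
k(m) = 1/(1 + m)
g*k(11) + f = -27/(1 + 11) + 30 = -27/12 + 30 = -27*1/12 + 30 = -9/4 + 30 = 111/4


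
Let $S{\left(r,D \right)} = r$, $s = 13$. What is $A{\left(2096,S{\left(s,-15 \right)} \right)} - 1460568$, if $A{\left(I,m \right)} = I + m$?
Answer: $-1458459$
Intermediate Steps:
$A{\left(2096,S{\left(s,-15 \right)} \right)} - 1460568 = \left(2096 + 13\right) - 1460568 = 2109 - 1460568 = -1458459$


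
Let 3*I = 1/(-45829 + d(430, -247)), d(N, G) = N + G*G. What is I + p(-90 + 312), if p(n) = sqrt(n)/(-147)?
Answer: 1/46830 - sqrt(222)/147 ≈ -0.10134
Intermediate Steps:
d(N, G) = N + G**2
p(n) = -sqrt(n)/147
I = 1/46830 (I = 1/(3*(-45829 + (430 + (-247)**2))) = 1/(3*(-45829 + (430 + 61009))) = 1/(3*(-45829 + 61439)) = (1/3)/15610 = (1/3)*(1/15610) = 1/46830 ≈ 2.1354e-5)
I + p(-90 + 312) = 1/46830 - sqrt(-90 + 312)/147 = 1/46830 - sqrt(222)/147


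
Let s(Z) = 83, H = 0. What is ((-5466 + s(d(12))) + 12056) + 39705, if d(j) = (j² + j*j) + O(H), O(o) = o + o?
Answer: 46378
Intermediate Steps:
O(o) = 2*o
d(j) = 2*j² (d(j) = (j² + j*j) + 2*0 = (j² + j²) + 0 = 2*j² + 0 = 2*j²)
((-5466 + s(d(12))) + 12056) + 39705 = ((-5466 + 83) + 12056) + 39705 = (-5383 + 12056) + 39705 = 6673 + 39705 = 46378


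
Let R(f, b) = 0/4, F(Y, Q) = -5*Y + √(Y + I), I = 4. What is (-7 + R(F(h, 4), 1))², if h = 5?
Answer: 49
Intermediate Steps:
F(Y, Q) = √(4 + Y) - 5*Y (F(Y, Q) = -5*Y + √(Y + 4) = -5*Y + √(4 + Y) = √(4 + Y) - 5*Y)
R(f, b) = 0 (R(f, b) = 0*(¼) = 0)
(-7 + R(F(h, 4), 1))² = (-7 + 0)² = (-7)² = 49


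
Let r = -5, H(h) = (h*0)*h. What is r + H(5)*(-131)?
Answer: -5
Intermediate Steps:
H(h) = 0 (H(h) = 0*h = 0)
r + H(5)*(-131) = -5 + 0*(-131) = -5 + 0 = -5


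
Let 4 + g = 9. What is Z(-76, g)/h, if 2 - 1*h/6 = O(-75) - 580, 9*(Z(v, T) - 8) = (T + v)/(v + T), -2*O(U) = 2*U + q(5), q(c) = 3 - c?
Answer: 73/27324 ≈ 0.0026716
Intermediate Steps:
g = 5 (g = -4 + 9 = 5)
O(U) = 1 - U (O(U) = -(2*U + (3 - 1*5))/2 = -(2*U + (3 - 5))/2 = -(2*U - 2)/2 = -(-2 + 2*U)/2 = 1 - U)
Z(v, T) = 73/9 (Z(v, T) = 8 + ((T + v)/(v + T))/9 = 8 + ((T + v)/(T + v))/9 = 8 + (⅑)*1 = 8 + ⅑ = 73/9)
h = 3036 (h = 12 - 6*((1 - 1*(-75)) - 580) = 12 - 6*((1 + 75) - 580) = 12 - 6*(76 - 580) = 12 - 6*(-504) = 12 + 3024 = 3036)
Z(-76, g)/h = (73/9)/3036 = (73/9)*(1/3036) = 73/27324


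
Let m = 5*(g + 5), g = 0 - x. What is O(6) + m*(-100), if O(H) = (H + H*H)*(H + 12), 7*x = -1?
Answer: -12708/7 ≈ -1815.4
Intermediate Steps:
x = -⅐ (x = (⅐)*(-1) = -⅐ ≈ -0.14286)
g = ⅐ (g = 0 - 1*(-⅐) = 0 + ⅐ = ⅐ ≈ 0.14286)
m = 180/7 (m = 5*(⅐ + 5) = 5*(36/7) = 180/7 ≈ 25.714)
O(H) = (12 + H)*(H + H²) (O(H) = (H + H²)*(12 + H) = (12 + H)*(H + H²))
O(6) + m*(-100) = 6*(12 + 6² + 13*6) + (180/7)*(-100) = 6*(12 + 36 + 78) - 18000/7 = 6*126 - 18000/7 = 756 - 18000/7 = -12708/7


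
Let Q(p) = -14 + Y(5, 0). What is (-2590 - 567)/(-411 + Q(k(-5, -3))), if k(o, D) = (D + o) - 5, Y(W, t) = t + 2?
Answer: 3157/423 ≈ 7.4634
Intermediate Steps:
Y(W, t) = 2 + t
k(o, D) = -5 + D + o
Q(p) = -12 (Q(p) = -14 + (2 + 0) = -14 + 2 = -12)
(-2590 - 567)/(-411 + Q(k(-5, -3))) = (-2590 - 567)/(-411 - 12) = -3157/(-423) = -3157*(-1/423) = 3157/423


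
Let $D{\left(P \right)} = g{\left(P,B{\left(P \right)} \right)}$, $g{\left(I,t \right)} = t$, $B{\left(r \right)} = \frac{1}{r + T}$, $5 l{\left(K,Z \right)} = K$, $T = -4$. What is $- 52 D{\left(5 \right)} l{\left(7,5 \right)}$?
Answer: $- \frac{364}{5} \approx -72.8$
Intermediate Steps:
$l{\left(K,Z \right)} = \frac{K}{5}$
$B{\left(r \right)} = \frac{1}{-4 + r}$ ($B{\left(r \right)} = \frac{1}{r - 4} = \frac{1}{-4 + r}$)
$D{\left(P \right)} = \frac{1}{-4 + P}$
$- 52 D{\left(5 \right)} l{\left(7,5 \right)} = - \frac{52}{-4 + 5} \cdot \frac{1}{5} \cdot 7 = - \frac{52}{1} \cdot \frac{7}{5} = \left(-52\right) 1 \cdot \frac{7}{5} = \left(-52\right) \frac{7}{5} = - \frac{364}{5}$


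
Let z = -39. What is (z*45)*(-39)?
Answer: 68445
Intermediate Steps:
(z*45)*(-39) = -39*45*(-39) = -1755*(-39) = 68445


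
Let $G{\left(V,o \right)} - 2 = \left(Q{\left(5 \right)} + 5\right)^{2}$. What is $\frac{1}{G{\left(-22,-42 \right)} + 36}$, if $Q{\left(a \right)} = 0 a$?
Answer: $\frac{1}{63} \approx 0.015873$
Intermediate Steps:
$Q{\left(a \right)} = 0$
$G{\left(V,o \right)} = 27$ ($G{\left(V,o \right)} = 2 + \left(0 + 5\right)^{2} = 2 + 5^{2} = 2 + 25 = 27$)
$\frac{1}{G{\left(-22,-42 \right)} + 36} = \frac{1}{27 + 36} = \frac{1}{63}$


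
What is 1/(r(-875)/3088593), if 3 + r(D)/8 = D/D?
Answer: -3088593/16 ≈ -1.9304e+5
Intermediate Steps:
r(D) = -16 (r(D) = -24 + 8*(D/D) = -24 + 8*1 = -24 + 8 = -16)
1/(r(-875)/3088593) = 1/(-16/3088593) = -3088593/16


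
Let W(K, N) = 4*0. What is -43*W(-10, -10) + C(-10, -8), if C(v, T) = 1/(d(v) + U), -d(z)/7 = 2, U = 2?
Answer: -1/12 ≈ -0.083333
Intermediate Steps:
W(K, N) = 0
d(z) = -14 (d(z) = -7*2 = -14)
C(v, T) = -1/12 (C(v, T) = 1/(-14 + 2) = 1/(-12) = -1/12)
-43*W(-10, -10) + C(-10, -8) = -43*0 - 1/12 = 0 - 1/12 = -1/12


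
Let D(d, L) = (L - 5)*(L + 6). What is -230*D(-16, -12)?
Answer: -23460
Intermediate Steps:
D(d, L) = (-5 + L)*(6 + L)
-230*D(-16, -12) = -230*(-30 - 12 + (-12)²) = -230*(-30 - 12 + 144) = -230*102 = -23460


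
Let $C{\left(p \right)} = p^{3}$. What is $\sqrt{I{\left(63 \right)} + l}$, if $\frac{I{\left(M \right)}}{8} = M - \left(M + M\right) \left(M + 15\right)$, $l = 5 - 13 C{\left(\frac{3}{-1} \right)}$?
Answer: $2 i \sqrt{19441} \approx 278.86 i$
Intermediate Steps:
$l = 356$ ($l = 5 - 13 \left(\frac{3}{-1}\right)^{3} = 5 - 13 \left(3 \left(-1\right)\right)^{3} = 5 - 13 \left(-3\right)^{3} = 5 - -351 = 5 + 351 = 356$)
$I{\left(M \right)} = 8 M - 16 M \left(15 + M\right)$ ($I{\left(M \right)} = 8 \left(M - \left(M + M\right) \left(M + 15\right)\right) = 8 \left(M - 2 M \left(15 + M\right)\right) = 8 M - 16 M \left(15 + M\right)$)
$\sqrt{I{\left(63 \right)} + l} = \sqrt{\left(-8\right) 63 \left(29 + 2 \cdot 63\right) + 356} = \sqrt{\left(-8\right) 63 \left(29 + 126\right) + 356} = \sqrt{\left(-8\right) 63 \cdot 155 + 356} = \sqrt{-78120 + 356} = \sqrt{-77764} = 2 i \sqrt{19441}$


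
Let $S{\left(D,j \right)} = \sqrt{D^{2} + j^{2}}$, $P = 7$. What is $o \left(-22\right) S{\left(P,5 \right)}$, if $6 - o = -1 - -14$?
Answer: $154 \sqrt{74} \approx 1324.8$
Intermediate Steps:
$o = -7$ ($o = 6 - \left(-1 - -14\right) = 6 - \left(-1 + 14\right) = 6 - 13 = -7$)
$o \left(-22\right) S{\left(P,5 \right)} = \left(-7\right) \left(-22\right) \sqrt{7^{2} + 5^{2}} = 154 \sqrt{49 + 25} = 154 \sqrt{74}$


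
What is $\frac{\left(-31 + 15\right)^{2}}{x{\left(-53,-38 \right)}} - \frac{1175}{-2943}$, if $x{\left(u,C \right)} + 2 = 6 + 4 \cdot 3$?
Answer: $\frac{48263}{2943} \approx 16.399$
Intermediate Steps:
$x{\left(u,C \right)} = 16$ ($x{\left(u,C \right)} = -2 + \left(6 + 4 \cdot 3\right) = -2 + \left(6 + 12\right) = -2 + 18 = 16$)
$\frac{\left(-31 + 15\right)^{2}}{x{\left(-53,-38 \right)}} - \frac{1175}{-2943} = \frac{\left(-31 + 15\right)^{2}}{16} - \frac{1175}{-2943} = \left(-16\right)^{2} \cdot \frac{1}{16} - - \frac{1175}{2943} = 256 \cdot \frac{1}{16} + \frac{1175}{2943} = 16 + \frac{1175}{2943} = \frac{48263}{2943}$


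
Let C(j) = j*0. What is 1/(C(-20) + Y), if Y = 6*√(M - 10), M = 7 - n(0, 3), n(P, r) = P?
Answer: -I*√3/18 ≈ -0.096225*I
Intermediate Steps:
M = 7 (M = 7 - 1*0 = 7 + 0 = 7)
C(j) = 0
Y = 6*I*√3 (Y = 6*√(7 - 10) = 6*√(-3) = 6*(I*√3) = 6*I*√3 ≈ 10.392*I)
1/(C(-20) + Y) = 1/(0 + 6*I*√3) = 1/(6*I*√3) = -I*√3/18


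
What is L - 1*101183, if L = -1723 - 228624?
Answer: -331530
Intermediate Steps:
L = -230347
L - 1*101183 = -230347 - 1*101183 = -230347 - 101183 = -331530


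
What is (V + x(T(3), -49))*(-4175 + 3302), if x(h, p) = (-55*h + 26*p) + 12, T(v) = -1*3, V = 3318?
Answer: -1938933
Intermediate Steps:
T(v) = -3
x(h, p) = 12 - 55*h + 26*p
(V + x(T(3), -49))*(-4175 + 3302) = (3318 + (12 - 55*(-3) + 26*(-49)))*(-4175 + 3302) = (3318 + (12 + 165 - 1274))*(-873) = (3318 - 1097)*(-873) = 2221*(-873) = -1938933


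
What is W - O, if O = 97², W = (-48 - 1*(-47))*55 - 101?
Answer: -9565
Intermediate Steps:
W = -156 (W = (-48 + 47)*55 - 101 = -1*55 - 101 = -55 - 101 = -156)
O = 9409
W - O = -156 - 1*9409 = -156 - 9409 = -9565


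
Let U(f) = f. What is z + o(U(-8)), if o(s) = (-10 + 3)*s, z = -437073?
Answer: -437017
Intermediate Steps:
o(s) = -7*s
z + o(U(-8)) = -437073 - 7*(-8) = -437073 + 56 = -437017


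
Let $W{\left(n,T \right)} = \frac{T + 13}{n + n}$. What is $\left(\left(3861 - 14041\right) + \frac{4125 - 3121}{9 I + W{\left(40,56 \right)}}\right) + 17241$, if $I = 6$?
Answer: $\frac{31071049}{4389} \approx 7079.3$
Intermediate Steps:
$W{\left(n,T \right)} = \frac{13 + T}{2 n}$
$\left(\left(3861 - 14041\right) + \frac{4125 - 3121}{9 I + W{\left(40,56 \right)}}\right) + 17241 = \left(\left(3861 - 14041\right) + \frac{4125 - 3121}{9 \cdot 6 + \frac{13 + 56}{2 \cdot 40}}\right) + 17241 = \left(-10180 + \frac{1004}{54 + \frac{1}{2} \cdot \frac{1}{40} \cdot 69}\right) + 17241 = \left(-10180 + \frac{1004}{54 + \frac{69}{80}}\right) + 17241 = \left(-10180 + \frac{1004}{\frac{4389}{80}}\right) + 17241 = \left(-10180 + 1004 \cdot \frac{80}{4389}\right) + 17241 = \left(-10180 + \frac{80320}{4389}\right) + 17241 = - \frac{44599700}{4389} + 17241 = \frac{31071049}{4389}$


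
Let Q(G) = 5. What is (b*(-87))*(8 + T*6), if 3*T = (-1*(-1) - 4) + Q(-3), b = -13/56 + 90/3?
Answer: -435087/14 ≈ -31078.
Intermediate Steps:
b = 1667/56 (b = -13*1/56 + 90*(1/3) = -13/56 + 30 = 1667/56 ≈ 29.768)
T = 2/3 (T = ((-1*(-1) - 4) + 5)/3 = ((1 - 4) + 5)/3 = (-3 + 5)/3 = (1/3)*2 = 2/3 ≈ 0.66667)
(b*(-87))*(8 + T*6) = ((1667/56)*(-87))*(8 + (2/3)*6) = -145029*(8 + 4)/56 = -145029/56*12 = -435087/14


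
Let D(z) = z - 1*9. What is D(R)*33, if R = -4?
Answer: -429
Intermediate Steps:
D(z) = -9 + z (D(z) = z - 9 = -9 + z)
D(R)*33 = (-9 - 4)*33 = -13*33 = -429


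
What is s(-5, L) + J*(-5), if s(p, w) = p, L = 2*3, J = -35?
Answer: 170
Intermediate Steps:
L = 6
s(-5, L) + J*(-5) = -5 - 35*(-5) = -5 + 175 = 170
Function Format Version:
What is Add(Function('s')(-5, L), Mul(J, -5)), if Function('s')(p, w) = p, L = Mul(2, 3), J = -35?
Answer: 170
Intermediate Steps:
L = 6
Add(Function('s')(-5, L), Mul(J, -5)) = Add(-5, Mul(-35, -5)) = Add(-5, 175) = 170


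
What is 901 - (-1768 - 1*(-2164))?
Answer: 505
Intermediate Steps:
901 - (-1768 - 1*(-2164)) = 901 - (-1768 + 2164) = 901 - 1*396 = 901 - 396 = 505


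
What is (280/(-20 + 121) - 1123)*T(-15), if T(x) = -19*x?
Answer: -32245755/101 ≈ -3.1927e+5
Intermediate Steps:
(280/(-20 + 121) - 1123)*T(-15) = (280/(-20 + 121) - 1123)*(-19*(-15)) = (280/101 - 1123)*285 = -113143/101*285 = -32245755/101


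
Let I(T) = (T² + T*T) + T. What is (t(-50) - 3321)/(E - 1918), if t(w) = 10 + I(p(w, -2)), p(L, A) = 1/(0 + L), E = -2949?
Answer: 2069387/3041875 ≈ 0.68030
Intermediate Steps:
p(L, A) = 1/L
I(T) = T + 2*T² (I(T) = (T² + T²) + T = 2*T² + T = T + 2*T²)
t(w) = 10 + (1 + 2/w)/w
(t(-50) - 3321)/(E - 1918) = ((10 + 1/(-50) + 2/(-50)²) - 3321)/(-2949 - 1918) = ((10 - 1/50 + 2*(1/2500)) - 3321)/(-4867) = ((10 - 1/50 + 1/1250) - 3321)*(-1/4867) = (6238/625 - 3321)*(-1/4867) = -2069387/625*(-1/4867) = 2069387/3041875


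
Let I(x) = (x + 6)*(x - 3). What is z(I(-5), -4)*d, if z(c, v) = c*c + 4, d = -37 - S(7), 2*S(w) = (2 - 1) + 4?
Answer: -2686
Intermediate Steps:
S(w) = 5/2 (S(w) = ((2 - 1) + 4)/2 = (1 + 4)/2 = (1/2)*5 = 5/2)
d = -79/2 (d = -37 - 1*5/2 = -37 - 5/2 = -79/2 ≈ -39.500)
I(x) = (-3 + x)*(6 + x) (I(x) = (6 + x)*(-3 + x) = (-3 + x)*(6 + x))
z(c, v) = 4 + c**2 (z(c, v) = c**2 + 4 = 4 + c**2)
z(I(-5), -4)*d = (4 + (-18 + (-5)**2 + 3*(-5))**2)*(-79/2) = (4 + (-18 + 25 - 15)**2)*(-79/2) = (4 + (-8)**2)*(-79/2) = (4 + 64)*(-79/2) = 68*(-79/2) = -2686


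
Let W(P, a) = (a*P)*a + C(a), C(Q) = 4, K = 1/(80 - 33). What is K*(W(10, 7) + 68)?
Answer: 562/47 ≈ 11.957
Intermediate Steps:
K = 1/47 ≈ 0.021277
W(P, a) = 4 + P*a² (W(P, a) = (a*P)*a + 4 = (P*a)*a + 4 = P*a² + 4 = 4 + P*a²)
K*(W(10, 7) + 68) = ((4 + 10*7²) + 68)/47 = ((4 + 10*49) + 68)/47 = ((4 + 490) + 68)/47 = (494 + 68)/47 = (1/47)*562 = 562/47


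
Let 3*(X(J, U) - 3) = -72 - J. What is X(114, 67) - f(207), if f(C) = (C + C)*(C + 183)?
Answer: -161519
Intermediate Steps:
X(J, U) = -21 - J/3 (X(J, U) = 3 + (-72 - J)/3 = 3 + (-24 - J/3) = -21 - J/3)
f(C) = 2*C*(183 + C) (f(C) = (2*C)*(183 + C) = 2*C*(183 + C))
X(114, 67) - f(207) = (-21 - ⅓*114) - 2*207*(183 + 207) = (-21 - 38) - 2*207*390 = -59 - 1*161460 = -59 - 161460 = -161519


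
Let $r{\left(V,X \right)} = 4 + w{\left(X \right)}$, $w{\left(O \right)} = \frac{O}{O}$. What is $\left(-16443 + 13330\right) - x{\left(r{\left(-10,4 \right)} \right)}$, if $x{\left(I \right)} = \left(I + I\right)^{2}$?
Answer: $-3213$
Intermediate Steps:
$w{\left(O \right)} = 1$
$r{\left(V,X \right)} = 5$ ($r{\left(V,X \right)} = 4 + 1 = 5$)
$x{\left(I \right)} = 4 I^{2}$ ($x{\left(I \right)} = \left(2 I\right)^{2} = 4 I^{2}$)
$\left(-16443 + 13330\right) - x{\left(r{\left(-10,4 \right)} \right)} = \left(-16443 + 13330\right) - 4 \cdot 5^{2} = -3113 - 4 \cdot 25 = -3113 - 100 = -3213$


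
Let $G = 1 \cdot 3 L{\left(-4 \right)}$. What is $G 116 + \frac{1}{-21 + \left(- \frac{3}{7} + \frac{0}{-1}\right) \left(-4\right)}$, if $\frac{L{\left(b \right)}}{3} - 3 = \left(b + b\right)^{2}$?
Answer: $\frac{9442973}{135} \approx 69948.0$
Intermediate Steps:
$L{\left(b \right)} = 9 + 12 b^{2}$ ($L{\left(b \right)} = 9 + 3 \left(b + b\right)^{2} = 9 + 3 \left(2 b\right)^{2} = 9 + 3 \cdot 4 b^{2} = 9 + 12 b^{2}$)
$G = 603$ ($G = 1 \cdot 3 \left(9 + 12 \left(-4\right)^{2}\right) = 3 \left(9 + 12 \cdot 16\right) = 3 \left(9 + 192\right) = 3 \cdot 201 = 603$)
$G 116 + \frac{1}{-21 + \left(- \frac{3}{7} + \frac{0}{-1}\right) \left(-4\right)} = 603 \cdot 116 + \frac{1}{-21 + \left(- \frac{3}{7} + \frac{0}{-1}\right) \left(-4\right)} = 69948 + \frac{1}{-21 + \left(\left(-3\right) \frac{1}{7} + 0 \left(-1\right)\right) \left(-4\right)} = 69948 + \frac{1}{-21 + \left(- \frac{3}{7} + 0\right) \left(-4\right)} = 69948 + \frac{1}{-21 - - \frac{12}{7}} = 69948 + \frac{1}{-21 + \frac{12}{7}} = 69948 + \frac{1}{- \frac{135}{7}} = 69948 - \frac{7}{135} = \frac{9442973}{135}$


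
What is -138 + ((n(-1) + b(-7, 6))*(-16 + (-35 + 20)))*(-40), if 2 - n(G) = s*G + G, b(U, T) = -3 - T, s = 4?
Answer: -2618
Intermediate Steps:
n(G) = 2 - 5*G (n(G) = 2 - (4*G + G) = 2 - 5*G)
-138 + ((n(-1) + b(-7, 6))*(-16 + (-35 + 20)))*(-40) = -138 + (((2 - 5*(-1)) + (-3 - 1*6))*(-16 + (-35 + 20)))*(-40) = -138 + (((2 + 5) + (-3 - 6))*(-16 - 15))*(-40) = -138 + ((7 - 9)*(-31))*(-40) = -138 - 2*(-31)*(-40) = -138 + 62*(-40) = -138 - 2480 = -2618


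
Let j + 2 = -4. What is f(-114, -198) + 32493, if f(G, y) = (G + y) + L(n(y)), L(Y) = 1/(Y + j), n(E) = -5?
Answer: 353990/11 ≈ 32181.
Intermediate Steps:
j = -6 (j = -2 - 4 = -6)
L(Y) = 1/(-6 + Y) (L(Y) = 1/(Y - 6) = 1/(-6 + Y))
f(G, y) = -1/11 + G + y (f(G, y) = (G + y) + 1/(-6 - 5) = (G + y) + 1/(-11) = (G + y) - 1/11 = -1/11 + G + y)
f(-114, -198) + 32493 = (-1/11 - 114 - 198) + 32493 = -3433/11 + 32493 = 353990/11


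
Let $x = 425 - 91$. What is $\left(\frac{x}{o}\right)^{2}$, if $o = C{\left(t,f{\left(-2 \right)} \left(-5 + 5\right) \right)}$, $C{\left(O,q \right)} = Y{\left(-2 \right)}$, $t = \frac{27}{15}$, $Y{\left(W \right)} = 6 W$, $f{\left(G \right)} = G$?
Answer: $\frac{27889}{36} \approx 774.69$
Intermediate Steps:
$t = \frac{9}{5}$ ($t = 27 \cdot \frac{1}{15} = \frac{9}{5} \approx 1.8$)
$x = 334$
$C{\left(O,q \right)} = -12$ ($C{\left(O,q \right)} = 6 \left(-2\right) = -12$)
$o = -12$
$\left(\frac{x}{o}\right)^{2} = \left(\frac{334}{-12}\right)^{2} = \left(334 \left(- \frac{1}{12}\right)\right)^{2} = \left(- \frac{167}{6}\right)^{2} = \frac{27889}{36}$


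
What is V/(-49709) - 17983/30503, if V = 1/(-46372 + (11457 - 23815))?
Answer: -4772703842437/8095522737610 ≈ -0.58955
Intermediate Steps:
V = -1/58730 (V = 1/(-46372 - 12358) = 1/(-58730) = -1/58730 ≈ -1.7027e-5)
V/(-49709) - 17983/30503 = -1/58730/(-49709) - 17983/30503 = -1/58730*(-1/49709) - 17983*1/30503 = 1/2919409570 - 17983/30503 = -4772703842437/8095522737610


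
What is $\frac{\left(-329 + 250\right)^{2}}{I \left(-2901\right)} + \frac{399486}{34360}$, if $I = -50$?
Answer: $\frac{2907994253}{249195900} \approx 11.67$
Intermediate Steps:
$\frac{\left(-329 + 250\right)^{2}}{I \left(-2901\right)} + \frac{399486}{34360} = \frac{\left(-329 + 250\right)^{2}}{\left(-50\right) \left(-2901\right)} + \frac{399486}{34360} = \frac{\left(-79\right)^{2}}{145050} + 399486 \cdot \frac{1}{34360} = 6241 \cdot \frac{1}{145050} + \frac{199743}{17180} = \frac{6241}{145050} + \frac{199743}{17180} = \frac{2907994253}{249195900}$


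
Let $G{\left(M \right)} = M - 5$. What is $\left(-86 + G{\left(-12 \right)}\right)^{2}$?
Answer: $10609$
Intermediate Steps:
$G{\left(M \right)} = -5 + M$ ($G{\left(M \right)} = M - 5 = -5 + M$)
$\left(-86 + G{\left(-12 \right)}\right)^{2} = \left(-86 - 17\right)^{2} = \left(-103\right)^{2} = 10609$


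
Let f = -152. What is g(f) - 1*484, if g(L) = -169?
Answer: -653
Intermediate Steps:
g(f) - 1*484 = -169 - 1*484 = -169 - 484 = -653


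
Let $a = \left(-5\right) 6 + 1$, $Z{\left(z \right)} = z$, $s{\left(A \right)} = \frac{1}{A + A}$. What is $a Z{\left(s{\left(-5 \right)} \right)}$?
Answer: $\frac{29}{10} \approx 2.9$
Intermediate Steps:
$s{\left(A \right)} = \frac{1}{2 A}$
$a = -29$ ($a = -30 + 1 = -29$)
$a Z{\left(s{\left(-5 \right)} \right)} = - 29 \frac{1}{2 \left(-5\right)} = - 29 \cdot \frac{1}{2} \left(- \frac{1}{5}\right) = \left(-29\right) \left(- \frac{1}{10}\right) = \frac{29}{10}$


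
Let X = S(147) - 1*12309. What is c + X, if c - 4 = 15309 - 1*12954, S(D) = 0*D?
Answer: -9950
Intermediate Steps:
S(D) = 0
c = 2359 (c = 4 + (15309 - 1*12954) = 4 + (15309 - 12954) = 4 + 2355 = 2359)
X = -12309 (X = 0 - 1*12309 = 0 - 12309 = -12309)
c + X = 2359 - 12309 = -9950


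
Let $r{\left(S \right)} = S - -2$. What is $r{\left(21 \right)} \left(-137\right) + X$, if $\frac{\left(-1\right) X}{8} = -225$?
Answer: $-1351$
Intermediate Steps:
$r{\left(S \right)} = 2 + S$ ($r{\left(S \right)} = S + 2 = 2 + S$)
$X = 1800$ ($X = \left(-8\right) \left(-225\right) = 1800$)
$r{\left(21 \right)} \left(-137\right) + X = \left(2 + 21\right) \left(-137\right) + 1800 = 23 \left(-137\right) + 1800 = -3151 + 1800 = -1351$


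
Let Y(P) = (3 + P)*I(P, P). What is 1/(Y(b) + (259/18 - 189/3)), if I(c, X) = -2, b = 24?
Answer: -18/1847 ≈ -0.0097455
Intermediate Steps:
Y(P) = -6 - 2*P (Y(P) = (3 + P)*(-2) = -6 - 2*P)
1/(Y(b) + (259/18 - 189/3)) = 1/((-6 - 2*24) + (259/18 - 189/3)) = 1/((-6 - 48) + (259*(1/18) - 189*1/3)) = 1/(-54 + (259/18 - 63)) = 1/(-54 - 875/18) = 1/(-1847/18) = -18/1847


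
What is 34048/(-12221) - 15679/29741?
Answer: -1204234627/363464761 ≈ -3.3132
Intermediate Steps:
34048/(-12221) - 15679/29741 = 34048*(-1/12221) - 15679*1/29741 = -34048/12221 - 15679/29741 = -1204234627/363464761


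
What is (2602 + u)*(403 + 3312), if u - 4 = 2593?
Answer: 19314285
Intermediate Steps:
u = 2597 (u = 4 + 2593 = 2597)
(2602 + u)*(403 + 3312) = (2602 + 2597)*(403 + 3312) = 5199*3715 = 19314285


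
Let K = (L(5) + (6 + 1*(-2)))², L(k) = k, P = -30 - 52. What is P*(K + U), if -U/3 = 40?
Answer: 3198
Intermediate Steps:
P = -82
U = -120 (U = -3*40 = -120)
K = 81 (K = (5 + (6 + 1*(-2)))² = (5 + (6 - 2))² = (5 + 4)² = 9² = 81)
P*(K + U) = -82*(81 - 120) = -82*(-39) = 3198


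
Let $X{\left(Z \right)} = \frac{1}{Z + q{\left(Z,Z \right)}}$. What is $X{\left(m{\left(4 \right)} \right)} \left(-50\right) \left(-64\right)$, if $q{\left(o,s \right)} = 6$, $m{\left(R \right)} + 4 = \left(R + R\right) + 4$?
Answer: $\frac{1600}{7} \approx 228.57$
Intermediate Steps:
$m{\left(R \right)} = 2 R$ ($m{\left(R \right)} = -4 + \left(\left(R + R\right) + 4\right) = -4 + \left(2 R + 4\right) = -4 + \left(4 + 2 R\right) = 2 R$)
$X{\left(Z \right)} = \frac{1}{6 + Z}$ ($X{\left(Z \right)} = \frac{1}{Z + 6} = \frac{1}{6 + Z}$)
$X{\left(m{\left(4 \right)} \right)} \left(-50\right) \left(-64\right) = \frac{1}{6 + 2 \cdot 4} \left(-50\right) \left(-64\right) = \frac{1}{6 + 8} \left(-50\right) \left(-64\right) = \frac{1}{14} \left(-50\right) \left(-64\right) = \left(- \frac{25}{7}\right) \left(-64\right) = \frac{1600}{7}$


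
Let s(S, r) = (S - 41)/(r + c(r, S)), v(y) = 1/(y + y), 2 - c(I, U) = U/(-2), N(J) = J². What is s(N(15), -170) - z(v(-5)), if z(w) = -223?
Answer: 24385/111 ≈ 219.68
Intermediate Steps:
c(I, U) = 2 + U/2 (c(I, U) = 2 - U/(-2) = 2 - U*(-1)/2 = 2 - (-1)*U/2 = 2 + U/2)
v(y) = 1/(2*y)
s(S, r) = (-41 + S)/(2 + r + S/2) (s(S, r) = (S - 41)/(r + (2 + S/2)) = (-41 + S)/(2 + r + S/2))
s(N(15), -170) - z(v(-5)) = 2*(-41 + 15²)/(4 + 15² + 2*(-170)) - 1*(-223) = 2*(-41 + 225)/(4 + 225 - 340) + 223 = 2*184/(-111) + 223 = 2*(-1/111)*184 + 223 = -368/111 + 223 = 24385/111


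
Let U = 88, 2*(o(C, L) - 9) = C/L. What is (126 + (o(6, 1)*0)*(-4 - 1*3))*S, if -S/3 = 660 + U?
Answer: -282744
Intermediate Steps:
o(C, L) = 9 + C/(2*L) (o(C, L) = 9 + (C/L)/2 = 9 + C/(2*L))
S = -2244 (S = -3*(660 + 88) = -3*748 = -2244)
(126 + (o(6, 1)*0)*(-4 - 1*3))*S = (126 + ((9 + (½)*6/1)*0)*(-4 - 1*3))*(-2244) = (126 + ((9 + (½)*6*1)*0)*(-4 - 3))*(-2244) = (126 + ((9 + 3)*0)*(-7))*(-2244) = (126 + (12*0)*(-7))*(-2244) = (126 + 0*(-7))*(-2244) = (126 + 0)*(-2244) = 126*(-2244) = -282744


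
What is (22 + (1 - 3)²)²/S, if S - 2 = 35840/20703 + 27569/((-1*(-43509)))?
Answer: 202972791684/1310552407 ≈ 154.88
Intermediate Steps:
S = 1310552407/300255609 (S = 2 + (35840/20703 + 27569/((-1*(-43509)))) = 2 + (35840*(1/20703) + 27569/43509) = 2 + (35840/20703 + 27569*(1/43509)) = 2 + (35840/20703 + 27569/43509) = 2 + 710041189/300255609 = 1310552407/300255609 ≈ 4.3648)
(22 + (1 - 3)²)²/S = (22 + (1 - 3)²)²/(1310552407/300255609) = (22 + (-2)²)²*(300255609/1310552407) = (22 + 4)²*(300255609/1310552407) = 26²*(300255609/1310552407) = 676*(300255609/1310552407) = 202972791684/1310552407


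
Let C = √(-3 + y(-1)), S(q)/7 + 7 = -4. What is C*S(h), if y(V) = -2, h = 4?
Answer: -77*I*√5 ≈ -172.18*I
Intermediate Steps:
S(q) = -77 (S(q) = -49 + 7*(-4) = -49 - 28 = -77)
C = I*√5 (C = √(-3 - 2) = √(-5) = I*√5 ≈ 2.2361*I)
C*S(h) = (I*√5)*(-77) = -77*I*√5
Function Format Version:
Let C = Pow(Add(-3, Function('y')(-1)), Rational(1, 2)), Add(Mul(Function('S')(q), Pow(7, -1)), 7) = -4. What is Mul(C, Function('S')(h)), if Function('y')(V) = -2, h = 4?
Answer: Mul(-77, I, Pow(5, Rational(1, 2))) ≈ Mul(-172.18, I)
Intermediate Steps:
Function('S')(q) = -77 (Function('S')(q) = Add(-49, Mul(7, -4)) = Add(-49, -28) = -77)
C = Mul(I, Pow(5, Rational(1, 2))) (C = Pow(Add(-3, -2), Rational(1, 2)) = Pow(-5, Rational(1, 2)) = Mul(I, Pow(5, Rational(1, 2))) ≈ Mul(2.2361, I))
Mul(C, Function('S')(h)) = Mul(Mul(I, Pow(5, Rational(1, 2))), -77) = Mul(-77, I, Pow(5, Rational(1, 2)))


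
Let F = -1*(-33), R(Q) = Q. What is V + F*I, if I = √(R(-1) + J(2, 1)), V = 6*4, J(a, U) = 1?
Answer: 24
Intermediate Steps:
F = 33
V = 24
I = 0 (I = √(-1 + 1) = √0 = 0)
V + F*I = 24 + 33*0 = 24 + 0 = 24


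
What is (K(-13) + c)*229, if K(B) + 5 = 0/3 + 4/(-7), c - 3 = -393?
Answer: -634101/7 ≈ -90586.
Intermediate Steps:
c = -390 (c = 3 - 393 = -390)
K(B) = -39/7 (K(B) = -5 + (0/3 + 4/(-7)) = -5 + (0*(⅓) + 4*(-⅐)) = -5 + (0 - 4/7) = -5 - 4/7 = -39/7)
(K(-13) + c)*229 = (-39/7 - 390)*229 = -2769/7*229 = -634101/7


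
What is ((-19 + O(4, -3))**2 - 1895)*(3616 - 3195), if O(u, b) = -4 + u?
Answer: -645814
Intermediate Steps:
((-19 + O(4, -3))**2 - 1895)*(3616 - 3195) = ((-19 + (-4 + 4))**2 - 1895)*(3616 - 3195) = ((-19 + 0)**2 - 1895)*421 = ((-19)**2 - 1895)*421 = (361 - 1895)*421 = -1534*421 = -645814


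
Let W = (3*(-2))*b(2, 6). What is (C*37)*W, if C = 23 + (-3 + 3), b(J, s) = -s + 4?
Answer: 10212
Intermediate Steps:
b(J, s) = 4 - s
W = 12 (W = (3*(-2))*(4 - 1*6) = -6*(4 - 6) = -6*(-2) = 12)
C = 23 (C = 23 + 0 = 23)
(C*37)*W = (23*37)*12 = 851*12 = 10212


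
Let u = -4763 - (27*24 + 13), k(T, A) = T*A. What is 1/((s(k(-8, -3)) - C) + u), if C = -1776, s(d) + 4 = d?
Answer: -1/3628 ≈ -0.00027563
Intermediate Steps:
k(T, A) = A*T
s(d) = -4 + d
u = -5424 (u = -4763 - (648 + 13) = -4763 - 1*661 = -4763 - 661 = -5424)
1/((s(k(-8, -3)) - C) + u) = 1/(((-4 - 3*(-8)) - 1*(-1776)) - 5424) = 1/(((-4 + 24) + 1776) - 5424) = 1/((20 + 1776) - 5424) = 1/(1796 - 5424) = 1/(-3628) = -1/3628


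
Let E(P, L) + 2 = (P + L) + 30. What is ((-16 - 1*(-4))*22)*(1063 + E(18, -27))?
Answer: -285648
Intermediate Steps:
E(P, L) = 28 + L + P (E(P, L) = -2 + ((P + L) + 30) = -2 + ((L + P) + 30) = -2 + (30 + L + P) = 28 + L + P)
((-16 - 1*(-4))*22)*(1063 + E(18, -27)) = ((-16 - 1*(-4))*22)*(1063 + (28 - 27 + 18)) = ((-16 + 4)*22)*(1063 + 19) = -12*22*1082 = -264*1082 = -285648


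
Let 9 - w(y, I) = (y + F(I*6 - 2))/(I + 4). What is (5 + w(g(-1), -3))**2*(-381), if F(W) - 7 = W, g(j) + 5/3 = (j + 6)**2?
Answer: -15367/3 ≈ -5122.3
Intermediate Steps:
g(j) = -5/3 + (6 + j)**2 (g(j) = -5/3 + (j + 6)**2 = -5/3 + (6 + j)**2)
F(W) = 7 + W
w(y, I) = 9 - (5 + y + 6*I)/(4 + I) (w(y, I) = 9 - (y + (7 + (I*6 - 2)))/(I + 4) = 9 - (y + (7 + (6*I - 2)))/(4 + I) = 9 - (y + (7 + (-2 + 6*I)))/(4 + I) = 9 - (y + (5 + 6*I))/(4 + I) = 9 - (5 + y + 6*I)/(4 + I))
(5 + w(g(-1), -3))**2*(-381) = (5 + (31 - (-5/3 + (6 - 1)**2) + 3*(-3))/(4 - 3))**2*(-381) = (5 + (31 - (-5/3 + 5**2) - 9)/1)**2*(-381) = (5 + 1*(31 - (-5/3 + 25) - 9))**2*(-381) = (5 + 1*(31 - 1*70/3 - 9))**2*(-381) = (5 + 1*(31 - 70/3 - 9))**2*(-381) = (5 + 1*(-4/3))**2*(-381) = (5 - 4/3)**2*(-381) = (11/3)**2*(-381) = (121/9)*(-381) = -15367/3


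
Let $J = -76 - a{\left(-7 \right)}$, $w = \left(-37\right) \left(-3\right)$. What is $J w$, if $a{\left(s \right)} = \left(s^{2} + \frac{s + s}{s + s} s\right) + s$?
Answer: $-12321$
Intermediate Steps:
$a{\left(s \right)} = s^{2} + 2 s$ ($a{\left(s \right)} = \left(s^{2} + \frac{2 s}{2 s} s\right) + s = \left(s^{2} + 2 s \frac{1}{2 s} s\right) + s = \left(s^{2} + 1 s\right) + s = \left(s^{2} + s\right) + s = \left(s + s^{2}\right) + s = s^{2} + 2 s$)
$w = 111$
$J = -111$ ($J = -76 - - 7 \left(2 - 7\right) = -76 - \left(-7\right) \left(-5\right) = -76 - 35 = -111$)
$J w = \left(-111\right) 111 = -12321$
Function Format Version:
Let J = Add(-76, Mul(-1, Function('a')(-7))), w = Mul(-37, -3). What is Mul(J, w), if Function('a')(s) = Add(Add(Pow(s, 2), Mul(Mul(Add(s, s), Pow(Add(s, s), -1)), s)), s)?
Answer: -12321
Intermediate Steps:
Function('a')(s) = Add(Pow(s, 2), Mul(2, s)) (Function('a')(s) = Add(Add(Pow(s, 2), Mul(Mul(Mul(2, s), Pow(Mul(2, s), -1)), s)), s) = Add(Add(Pow(s, 2), Mul(Mul(Mul(2, s), Mul(Rational(1, 2), Pow(s, -1))), s)), s) = Add(Add(Pow(s, 2), Mul(1, s)), s) = Add(Add(Pow(s, 2), s), s) = Add(Add(s, Pow(s, 2)), s) = Add(Pow(s, 2), Mul(2, s)))
w = 111
J = -111 (J = Add(-76, Mul(-1, Mul(-7, Add(2, -7)))) = Add(-76, Mul(-1, Mul(-7, -5))) = Add(-76, Mul(-1, 35)) = Add(-76, -35) = -111)
Mul(J, w) = Mul(-111, 111) = -12321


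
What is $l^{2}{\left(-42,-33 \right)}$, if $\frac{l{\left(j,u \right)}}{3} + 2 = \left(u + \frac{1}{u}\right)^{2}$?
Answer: $\frac{1406410990084}{131769} \approx 1.0673 \cdot 10^{7}$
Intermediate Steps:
$l{\left(j,u \right)} = -6 + 3 \left(u + \frac{1}{u}\right)^{2}$
$l^{2}{\left(-42,-33 \right)} = \left(\frac{3 \left(1 + \left(-33\right)^{4}\right)}{1089}\right)^{2} = \left(3 \cdot \frac{1}{1089} \left(1 + 1185921\right)\right)^{2} = \left(3 \cdot \frac{1}{1089} \cdot 1185922\right)^{2} = \left(\frac{1185922}{363}\right)^{2} = \frac{1406410990084}{131769}$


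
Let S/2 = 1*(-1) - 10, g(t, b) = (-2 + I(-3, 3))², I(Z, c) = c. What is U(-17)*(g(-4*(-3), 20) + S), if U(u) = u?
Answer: 357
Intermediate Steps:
g(t, b) = 1 (g(t, b) = (-2 + 3)² = 1² = 1)
S = -22 (S = 2*(1*(-1) - 10) = 2*(-1 - 10) = 2*(-11) = -22)
U(-17)*(g(-4*(-3), 20) + S) = -17*(1 - 22) = -17*(-21) = 357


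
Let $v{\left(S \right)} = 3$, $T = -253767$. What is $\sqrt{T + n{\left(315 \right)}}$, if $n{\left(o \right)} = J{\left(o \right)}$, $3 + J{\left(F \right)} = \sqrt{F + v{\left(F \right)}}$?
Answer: $\sqrt{-253770 + \sqrt{318}} \approx 503.74 i$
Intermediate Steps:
$J{\left(F \right)} = -3 + \sqrt{3 + F}$ ($J{\left(F \right)} = -3 + \sqrt{F + 3} = -3 + \sqrt{3 + F}$)
$n{\left(o \right)} = -3 + \sqrt{3 + o}$
$\sqrt{T + n{\left(315 \right)}} = \sqrt{-253767 - \left(3 - \sqrt{3 + 315}\right)} = \sqrt{-253767 - \left(3 - \sqrt{318}\right)} = \sqrt{-253770 + \sqrt{318}}$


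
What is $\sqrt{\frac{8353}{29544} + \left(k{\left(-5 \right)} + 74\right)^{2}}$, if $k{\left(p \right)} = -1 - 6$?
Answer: $\frac{13 \sqrt{5796540186}}{14772} \approx 67.002$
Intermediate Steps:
$k{\left(p \right)} = -7$ ($k{\left(p \right)} = -1 - 6 = -7$)
$\sqrt{\frac{8353}{29544} + \left(k{\left(-5 \right)} + 74\right)^{2}} = \sqrt{\frac{8353}{29544} + \left(-7 + 74\right)^{2}} = \sqrt{8353 \cdot \frac{1}{29544} + 67^{2}} = \sqrt{\frac{8353}{29544} + 4489} = \sqrt{\frac{132631369}{29544}} = \frac{13 \sqrt{5796540186}}{14772}$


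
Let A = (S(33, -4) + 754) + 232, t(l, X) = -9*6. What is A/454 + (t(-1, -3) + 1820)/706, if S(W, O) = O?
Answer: 373764/80131 ≈ 4.6644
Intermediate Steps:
t(l, X) = -54
A = 982 (A = (-4 + 754) + 232 = 750 + 232 = 982)
A/454 + (t(-1, -3) + 1820)/706 = 982/454 + (-54 + 1820)/706 = 982*(1/454) + 1766*(1/706) = 491/227 + 883/353 = 373764/80131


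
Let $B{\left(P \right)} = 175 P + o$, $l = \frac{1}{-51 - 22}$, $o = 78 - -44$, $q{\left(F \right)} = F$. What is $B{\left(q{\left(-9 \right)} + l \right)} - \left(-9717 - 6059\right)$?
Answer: $\frac{1045404}{73} \approx 14321.0$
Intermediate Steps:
$o = 122$ ($o = 78 + 44 = 122$)
$l = - \frac{1}{73}$ ($l = \frac{1}{-73} = - \frac{1}{73} \approx -0.013699$)
$B{\left(P \right)} = 122 + 175 P$ ($B{\left(P \right)} = 175 P + 122 = 122 + 175 P$)
$B{\left(q{\left(-9 \right)} + l \right)} - \left(-9717 - 6059\right) = \left(122 + 175 \left(-9 - \frac{1}{73}\right)\right) - \left(-9717 - 6059\right) = \left(122 + 175 \left(- \frac{658}{73}\right)\right) - \left(-9717 - 6059\right) = \left(122 - \frac{115150}{73}\right) - -15776 = - \frac{106244}{73} + 15776 = \frac{1045404}{73}$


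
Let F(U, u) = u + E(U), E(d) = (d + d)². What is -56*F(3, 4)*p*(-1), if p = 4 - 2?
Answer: 4480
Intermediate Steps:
E(d) = 4*d² (E(d) = (2*d)² = 4*d²)
p = 2
F(U, u) = u + 4*U²
-56*F(3, 4)*p*(-1) = -56*(4 + 4*3²)*2*(-1) = -56*(4 + 4*9)*2*(-1) = -56*(4 + 36)*2*(-1) = -56*40*2*(-1) = -4480*(-1) = -56*(-80) = 4480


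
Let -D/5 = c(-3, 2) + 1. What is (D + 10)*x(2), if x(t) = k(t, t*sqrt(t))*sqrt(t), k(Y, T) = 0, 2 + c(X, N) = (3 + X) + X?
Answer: 0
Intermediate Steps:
c(X, N) = 1 + 2*X (c(X, N) = -2 + ((3 + X) + X) = -2 + (3 + 2*X) = 1 + 2*X)
D = 20 (D = -5*((1 + 2*(-3)) + 1) = -5*((1 - 6) + 1) = -5*(-5 + 1) = -5*(-4) = 20)
x(t) = 0 (x(t) = 0*sqrt(t) = 0)
(D + 10)*x(2) = (20 + 10)*0 = 30*0 = 0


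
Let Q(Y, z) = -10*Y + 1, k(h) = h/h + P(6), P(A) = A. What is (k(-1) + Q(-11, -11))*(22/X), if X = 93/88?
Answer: 228448/93 ≈ 2456.4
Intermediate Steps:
k(h) = 7 (k(h) = h/h + 6 = 1 + 6 = 7)
Q(Y, z) = 1 - 10*Y
X = 93/88 (X = 93*(1/88) = 93/88 ≈ 1.0568)
(k(-1) + Q(-11, -11))*(22/X) = (7 + (1 - 10*(-11)))*(22/(93/88)) = (7 + (1 + 110))*(22*(88/93)) = (7 + 111)*(1936/93) = 118*(1936/93) = 228448/93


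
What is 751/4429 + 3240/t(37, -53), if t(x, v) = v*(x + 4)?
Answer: -12718037/9624217 ≈ -1.3215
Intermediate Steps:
t(x, v) = v*(4 + x)
751/4429 + 3240/t(37, -53) = 751/4429 + 3240/((-53*(4 + 37))) = 751*(1/4429) + 3240/((-53*41)) = 751/4429 + 3240/(-2173) = 751/4429 + 3240*(-1/2173) = 751/4429 - 3240/2173 = -12718037/9624217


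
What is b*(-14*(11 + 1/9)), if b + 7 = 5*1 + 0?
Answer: 2800/9 ≈ 311.11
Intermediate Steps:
b = -2 (b = -7 + (5*1 + 0) = -7 + (5 + 0) = -7 + 5 = -2)
b*(-14*(11 + 1/9)) = -(-28)*(11 + 1/9) = -(-28)*100/9 = -2*(-1400/9) = 2800/9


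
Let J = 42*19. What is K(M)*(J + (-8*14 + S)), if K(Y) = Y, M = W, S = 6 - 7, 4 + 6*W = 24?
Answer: 6850/3 ≈ 2283.3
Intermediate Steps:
W = 10/3 (W = -⅔ + (⅙)*24 = -⅔ + 4 = 10/3 ≈ 3.3333)
S = -1
M = 10/3 ≈ 3.3333
J = 798
K(M)*(J + (-8*14 + S)) = 10*(798 + (-8*14 - 1))/3 = 10*(798 + (-112 - 1))/3 = 10*(798 - 113)/3 = (10/3)*685 = 6850/3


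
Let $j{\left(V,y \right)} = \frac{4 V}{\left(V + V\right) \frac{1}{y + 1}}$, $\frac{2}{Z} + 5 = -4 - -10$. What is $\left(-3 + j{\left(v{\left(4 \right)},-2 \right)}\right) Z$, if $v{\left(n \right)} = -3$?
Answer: $-10$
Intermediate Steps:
$Z = 2$ ($Z = \frac{2}{-5 - -6} = \frac{2}{-5 + \left(-4 + 10\right)} = \frac{2}{-5 + 6} = \frac{2}{1} = 2 \cdot 1 = 2$)
$j{\left(V,y \right)} = 2 + 2 y$ ($j{\left(V,y \right)} = \frac{4 V}{2 V \frac{1}{1 + y}} = 4 V \frac{1 + y}{2 V} = 2 + 2 y$)
$\left(-3 + j{\left(v{\left(4 \right)},-2 \right)}\right) Z = \left(-3 + \left(2 + 2 \left(-2\right)\right)\right) 2 = \left(-3 + \left(2 - 4\right)\right) 2 = \left(-3 - 2\right) 2 = \left(-5\right) 2 = -10$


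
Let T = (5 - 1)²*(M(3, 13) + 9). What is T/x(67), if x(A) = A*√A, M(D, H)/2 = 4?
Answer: 272*√67/4489 ≈ 0.49597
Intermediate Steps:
M(D, H) = 8 (M(D, H) = 2*4 = 8)
x(A) = A^(3/2)
T = 272 (T = (5 - 1)²*(8 + 9) = 4²*17 = 16*17 = 272)
T/x(67) = 272/(67^(3/2)) = 272/((67*√67)) = 272*(√67/4489) = 272*√67/4489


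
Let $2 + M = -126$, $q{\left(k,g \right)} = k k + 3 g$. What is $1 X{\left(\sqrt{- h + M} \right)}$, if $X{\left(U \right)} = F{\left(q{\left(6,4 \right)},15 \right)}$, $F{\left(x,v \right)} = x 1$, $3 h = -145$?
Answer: $48$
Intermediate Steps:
$h = - \frac{145}{3}$ ($h = \frac{1}{3} \left(-145\right) = - \frac{145}{3} \approx -48.333$)
$q{\left(k,g \right)} = k^{2} + 3 g$
$F{\left(x,v \right)} = x$
$M = -128$ ($M = -2 - 126 = -128$)
$X{\left(U \right)} = 48$ ($X{\left(U \right)} = 6^{2} + 3 \cdot 4 = 36 + 12 = 48$)
$1 X{\left(\sqrt{- h + M} \right)} = 1 \cdot 48 = 48$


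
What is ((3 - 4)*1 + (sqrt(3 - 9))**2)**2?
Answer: 49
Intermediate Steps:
((3 - 4)*1 + (sqrt(3 - 9))**2)**2 = (-1*1 + (sqrt(-6))**2)**2 = (-1 + (I*sqrt(6))**2)**2 = (-1 - 6)**2 = (-7)**2 = 49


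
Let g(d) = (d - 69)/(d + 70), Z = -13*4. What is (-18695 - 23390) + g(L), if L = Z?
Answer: -757651/18 ≈ -42092.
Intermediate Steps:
Z = -52
L = -52
g(d) = (-69 + d)/(70 + d)
(-18695 - 23390) + g(L) = (-18695 - 23390) + (-69 - 52)/(70 - 52) = -42085 - 121/18 = -757651/18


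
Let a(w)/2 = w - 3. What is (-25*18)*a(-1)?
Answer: 3600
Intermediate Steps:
a(w) = -6 + 2*w (a(w) = 2*(w - 3) = 2*(-3 + w) = -6 + 2*w)
(-25*18)*a(-1) = (-25*18)*(-6 + 2*(-1)) = -450*(-6 - 2) = -450*(-8) = 3600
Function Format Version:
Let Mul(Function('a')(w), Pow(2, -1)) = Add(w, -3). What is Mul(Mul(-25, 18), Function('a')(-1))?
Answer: 3600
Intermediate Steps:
Function('a')(w) = Add(-6, Mul(2, w)) (Function('a')(w) = Mul(2, Add(w, -3)) = Mul(2, Add(-3, w)) = Add(-6, Mul(2, w)))
Mul(Mul(-25, 18), Function('a')(-1)) = Mul(Mul(-25, 18), Add(-6, Mul(2, -1))) = Mul(-450, Add(-6, -2)) = Mul(-450, -8) = 3600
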